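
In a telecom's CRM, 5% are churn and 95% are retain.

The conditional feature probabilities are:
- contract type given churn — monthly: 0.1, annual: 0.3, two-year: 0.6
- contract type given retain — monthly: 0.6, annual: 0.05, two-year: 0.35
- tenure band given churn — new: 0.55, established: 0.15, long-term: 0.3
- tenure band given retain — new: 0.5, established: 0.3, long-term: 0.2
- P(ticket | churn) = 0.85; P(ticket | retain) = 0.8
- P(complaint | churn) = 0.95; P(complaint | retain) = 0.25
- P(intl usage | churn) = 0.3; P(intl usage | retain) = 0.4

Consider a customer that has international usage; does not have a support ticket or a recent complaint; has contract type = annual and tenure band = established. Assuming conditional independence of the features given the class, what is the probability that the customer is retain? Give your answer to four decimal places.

churn: 0.05 × 0.3 × 0.15 × (1−0.85) × (1−0.95) × 0.3 = 0.0000050625
retain: 0.95 × 0.05 × 0.3 × (1−0.8) × (1−0.25) × 0.4 = 0.000855
P(retain | x) = 0.000855 / 0.0008600625 ≈ 0.9941

0.9941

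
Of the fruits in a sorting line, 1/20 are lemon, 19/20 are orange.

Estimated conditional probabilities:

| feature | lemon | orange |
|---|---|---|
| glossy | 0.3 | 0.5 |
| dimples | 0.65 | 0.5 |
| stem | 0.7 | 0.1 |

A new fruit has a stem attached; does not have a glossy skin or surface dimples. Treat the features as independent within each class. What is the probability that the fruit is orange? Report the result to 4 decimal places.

lemon: 0.05 × (1−0.3) × (1−0.65) × 0.7 = 0.008575
orange: 0.95 × (1−0.5) × (1−0.5) × 0.1 = 0.02375
P(orange | x) = 0.02375 / 0.032325 ≈ 0.7347

0.7347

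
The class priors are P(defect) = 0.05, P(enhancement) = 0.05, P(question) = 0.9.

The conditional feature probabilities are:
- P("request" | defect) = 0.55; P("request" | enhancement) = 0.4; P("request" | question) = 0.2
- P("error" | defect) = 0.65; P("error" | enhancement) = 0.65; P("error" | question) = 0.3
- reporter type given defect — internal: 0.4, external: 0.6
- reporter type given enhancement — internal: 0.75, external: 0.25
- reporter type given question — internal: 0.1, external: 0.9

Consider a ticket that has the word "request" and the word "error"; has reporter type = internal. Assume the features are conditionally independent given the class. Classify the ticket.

defect: 0.05 × 0.55 × 0.65 × 0.4 = 0.00715
enhancement: 0.05 × 0.4 × 0.65 × 0.75 = 0.00975
question: 0.9 × 0.2 × 0.3 × 0.1 = 0.0054
Highest score → enhancement.

enhancement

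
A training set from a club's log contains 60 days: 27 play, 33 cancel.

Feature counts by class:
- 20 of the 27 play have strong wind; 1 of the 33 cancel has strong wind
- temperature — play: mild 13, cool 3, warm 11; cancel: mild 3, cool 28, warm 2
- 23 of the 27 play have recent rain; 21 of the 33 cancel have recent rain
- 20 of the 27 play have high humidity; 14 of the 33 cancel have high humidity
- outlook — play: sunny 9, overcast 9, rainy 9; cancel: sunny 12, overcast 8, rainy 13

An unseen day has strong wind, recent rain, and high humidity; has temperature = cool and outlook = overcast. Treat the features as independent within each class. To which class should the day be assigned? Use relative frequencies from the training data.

play: (27/60) × (20/27) × (3/27) × (23/27) × (20/27) × (9/27) ≈ 0.00779014
cancel: (33/60) × (1/33) × (28/33) × (21/33) × (14/33) × (8/33) ≈ 0.000925525
Highest score → play.

play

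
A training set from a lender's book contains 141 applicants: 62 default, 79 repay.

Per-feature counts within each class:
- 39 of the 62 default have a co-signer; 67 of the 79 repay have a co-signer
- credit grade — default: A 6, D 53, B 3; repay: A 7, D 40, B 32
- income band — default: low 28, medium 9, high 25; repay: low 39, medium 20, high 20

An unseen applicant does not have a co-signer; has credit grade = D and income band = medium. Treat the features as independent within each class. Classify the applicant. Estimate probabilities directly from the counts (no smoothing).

default: (62/141) × (23/62) × (53/62) × (9/62) ≈ 0.0202415
repay: (79/141) × (12/79) × (40/79) × (20/79) ≈ 0.0109093
Highest score → default.

default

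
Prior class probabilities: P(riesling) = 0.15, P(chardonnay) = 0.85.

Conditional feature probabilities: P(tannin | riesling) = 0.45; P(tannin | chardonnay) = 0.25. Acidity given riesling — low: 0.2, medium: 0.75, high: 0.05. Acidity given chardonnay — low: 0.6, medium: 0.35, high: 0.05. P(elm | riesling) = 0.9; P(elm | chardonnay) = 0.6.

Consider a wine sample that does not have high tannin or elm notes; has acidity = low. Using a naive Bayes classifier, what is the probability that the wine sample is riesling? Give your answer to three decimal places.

0.011

riesling: 0.15 × (1−0.45) × 0.2 × (1−0.9) = 0.00165
chardonnay: 0.85 × (1−0.25) × 0.6 × (1−0.6) = 0.153
P(riesling | x) = 0.00165 / 0.15465 ≈ 0.011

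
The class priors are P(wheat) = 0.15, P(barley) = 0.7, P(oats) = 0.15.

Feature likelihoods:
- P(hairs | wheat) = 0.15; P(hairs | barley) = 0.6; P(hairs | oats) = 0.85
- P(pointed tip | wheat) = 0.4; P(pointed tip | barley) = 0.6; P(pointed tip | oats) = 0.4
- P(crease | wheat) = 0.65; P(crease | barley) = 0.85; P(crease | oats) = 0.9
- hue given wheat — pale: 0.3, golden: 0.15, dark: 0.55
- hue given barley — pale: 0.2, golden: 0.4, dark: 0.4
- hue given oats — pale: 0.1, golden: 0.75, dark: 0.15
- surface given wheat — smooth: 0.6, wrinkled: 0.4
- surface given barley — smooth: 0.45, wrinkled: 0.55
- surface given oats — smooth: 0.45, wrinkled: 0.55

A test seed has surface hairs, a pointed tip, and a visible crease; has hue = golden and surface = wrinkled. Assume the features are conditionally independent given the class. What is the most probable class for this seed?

barley

wheat: 0.15 × 0.15 × 0.4 × 0.65 × 0.15 × 0.4 = 0.000351
barley: 0.7 × 0.6 × 0.6 × 0.85 × 0.4 × 0.55 = 0.047124
oats: 0.15 × 0.85 × 0.4 × 0.9 × 0.75 × 0.55 = 0.01893375
Highest score → barley.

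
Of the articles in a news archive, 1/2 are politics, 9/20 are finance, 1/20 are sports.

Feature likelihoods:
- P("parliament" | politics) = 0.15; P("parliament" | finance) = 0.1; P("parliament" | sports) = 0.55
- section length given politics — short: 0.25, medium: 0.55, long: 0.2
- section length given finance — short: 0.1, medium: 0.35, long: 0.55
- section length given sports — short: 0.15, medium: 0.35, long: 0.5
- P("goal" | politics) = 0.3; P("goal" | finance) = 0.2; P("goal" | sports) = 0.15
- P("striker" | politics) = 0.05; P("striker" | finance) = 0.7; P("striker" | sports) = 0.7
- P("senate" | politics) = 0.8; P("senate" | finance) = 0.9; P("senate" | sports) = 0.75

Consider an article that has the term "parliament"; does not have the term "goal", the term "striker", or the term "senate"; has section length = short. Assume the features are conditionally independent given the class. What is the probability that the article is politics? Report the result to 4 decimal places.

0.8705

politics: 0.5 × 0.15 × 0.25 × (1−0.3) × (1−0.05) × (1−0.8) = 0.00249375
finance: 0.45 × 0.1 × 0.1 × (1−0.2) × (1−0.7) × (1−0.9) = 0.000108
sports: 0.05 × 0.55 × 0.15 × (1−0.15) × (1−0.7) × (1−0.75) = 0.00026296875
P(politics | x) = 0.00249375 / 0.00286471875 ≈ 0.8705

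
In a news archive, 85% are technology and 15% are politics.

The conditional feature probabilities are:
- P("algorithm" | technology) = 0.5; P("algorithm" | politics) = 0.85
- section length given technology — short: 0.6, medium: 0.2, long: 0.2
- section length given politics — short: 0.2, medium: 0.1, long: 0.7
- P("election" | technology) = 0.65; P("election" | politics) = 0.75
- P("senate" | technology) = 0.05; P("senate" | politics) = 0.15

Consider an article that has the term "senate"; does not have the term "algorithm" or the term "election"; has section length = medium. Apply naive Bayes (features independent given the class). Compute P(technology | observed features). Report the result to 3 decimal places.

0.946

technology: 0.85 × (1−0.5) × 0.2 × (1−0.65) × 0.05 = 0.0014875
politics: 0.15 × (1−0.85) × 0.1 × (1−0.75) × 0.15 = 0.000084375
P(technology | x) = 0.0014875 / 0.001571875 ≈ 0.946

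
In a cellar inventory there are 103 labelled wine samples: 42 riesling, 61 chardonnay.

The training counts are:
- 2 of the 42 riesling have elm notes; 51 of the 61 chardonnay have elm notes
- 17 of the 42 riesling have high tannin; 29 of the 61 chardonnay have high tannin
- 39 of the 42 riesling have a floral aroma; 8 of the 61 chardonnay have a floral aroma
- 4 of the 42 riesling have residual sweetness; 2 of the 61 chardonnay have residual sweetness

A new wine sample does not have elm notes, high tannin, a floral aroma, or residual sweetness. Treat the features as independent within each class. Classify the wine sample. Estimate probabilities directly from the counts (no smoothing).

chardonnay

riesling: (42/103) × (40/42) × (25/42) × (3/42) × (38/42) ≈ 0.0149389
chardonnay: (61/103) × (10/61) × (32/61) × (53/61) × (59/61) ≈ 0.0428007
Highest score → chardonnay.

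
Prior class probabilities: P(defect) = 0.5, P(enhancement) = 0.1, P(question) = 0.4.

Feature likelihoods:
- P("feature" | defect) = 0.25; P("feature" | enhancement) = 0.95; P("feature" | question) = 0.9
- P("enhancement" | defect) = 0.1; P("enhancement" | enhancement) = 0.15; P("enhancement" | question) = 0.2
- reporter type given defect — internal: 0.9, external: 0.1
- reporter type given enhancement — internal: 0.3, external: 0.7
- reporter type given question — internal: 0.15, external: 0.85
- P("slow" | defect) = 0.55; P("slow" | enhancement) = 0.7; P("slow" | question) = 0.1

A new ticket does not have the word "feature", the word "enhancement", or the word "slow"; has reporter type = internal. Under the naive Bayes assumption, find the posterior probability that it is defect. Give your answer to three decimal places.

defect: 0.5 × (1−0.25) × (1−0.1) × 0.9 × (1−0.55) = 0.1366875
enhancement: 0.1 × (1−0.95) × (1−0.15) × 0.3 × (1−0.7) = 0.0003825
question: 0.4 × (1−0.9) × (1−0.2) × 0.15 × (1−0.1) = 0.00432
P(defect | x) = 0.1366875 / 0.14139 ≈ 0.967

0.967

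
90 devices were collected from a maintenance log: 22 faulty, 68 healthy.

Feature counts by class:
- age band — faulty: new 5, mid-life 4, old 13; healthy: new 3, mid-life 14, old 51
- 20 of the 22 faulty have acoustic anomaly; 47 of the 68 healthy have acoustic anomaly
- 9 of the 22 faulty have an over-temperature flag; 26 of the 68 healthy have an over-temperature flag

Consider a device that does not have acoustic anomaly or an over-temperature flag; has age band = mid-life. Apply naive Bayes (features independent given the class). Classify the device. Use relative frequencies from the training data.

healthy

faulty: (22/90) × (4/22) × (2/22) × (13/22) ≈ 0.00238751
healthy: (68/90) × (14/68) × (21/68) × (42/68) ≈ 0.0296713
Highest score → healthy.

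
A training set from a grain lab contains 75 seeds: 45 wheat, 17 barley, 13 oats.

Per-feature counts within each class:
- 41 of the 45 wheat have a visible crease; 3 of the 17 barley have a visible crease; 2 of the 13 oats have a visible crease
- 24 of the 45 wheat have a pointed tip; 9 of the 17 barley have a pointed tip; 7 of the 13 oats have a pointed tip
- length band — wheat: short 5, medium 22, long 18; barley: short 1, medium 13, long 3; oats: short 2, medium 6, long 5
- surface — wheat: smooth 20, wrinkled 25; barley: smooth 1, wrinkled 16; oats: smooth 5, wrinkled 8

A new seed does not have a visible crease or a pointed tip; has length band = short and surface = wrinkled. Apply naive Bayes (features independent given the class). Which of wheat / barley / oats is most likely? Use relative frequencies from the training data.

oats

wheat: (45/75) × (4/45) × (21/45) × (5/45) × (25/45) ≈ 0.00153635
barley: (17/75) × (14/17) × (8/17) × (1/17) × (16/17) ≈ 0.00486329
oats: (13/75) × (11/13) × (6/13) × (2/13) × (8/13) ≈ 0.00640874
Highest score → oats.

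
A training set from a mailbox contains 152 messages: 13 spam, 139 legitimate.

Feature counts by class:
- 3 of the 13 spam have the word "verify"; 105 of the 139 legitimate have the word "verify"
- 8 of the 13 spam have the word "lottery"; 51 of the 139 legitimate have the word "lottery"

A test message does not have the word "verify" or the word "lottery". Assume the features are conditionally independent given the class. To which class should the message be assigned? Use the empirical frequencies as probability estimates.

spam: (13/152) × (10/13) × (5/13) ≈ 0.0253036
legitimate: (139/152) × (34/139) × (88/139) ≈ 0.141613
Highest score → legitimate.

legitimate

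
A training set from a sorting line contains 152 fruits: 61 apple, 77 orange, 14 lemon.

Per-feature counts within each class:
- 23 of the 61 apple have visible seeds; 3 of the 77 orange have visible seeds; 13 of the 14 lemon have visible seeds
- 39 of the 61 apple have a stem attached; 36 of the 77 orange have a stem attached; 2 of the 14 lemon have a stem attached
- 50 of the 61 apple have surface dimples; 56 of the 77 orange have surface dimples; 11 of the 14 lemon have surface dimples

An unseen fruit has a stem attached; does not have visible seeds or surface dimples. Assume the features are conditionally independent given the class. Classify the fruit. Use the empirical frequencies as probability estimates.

orange

apple: (61/152) × (38/61) × (39/61) × (11/61) ≈ 0.0288229
orange: (77/152) × (74/77) × (36/77) × (21/77) ≈ 0.0620767
lemon: (14/152) × (1/14) × (2/14) × (3/14) ≈ 0.000201396
Highest score → orange.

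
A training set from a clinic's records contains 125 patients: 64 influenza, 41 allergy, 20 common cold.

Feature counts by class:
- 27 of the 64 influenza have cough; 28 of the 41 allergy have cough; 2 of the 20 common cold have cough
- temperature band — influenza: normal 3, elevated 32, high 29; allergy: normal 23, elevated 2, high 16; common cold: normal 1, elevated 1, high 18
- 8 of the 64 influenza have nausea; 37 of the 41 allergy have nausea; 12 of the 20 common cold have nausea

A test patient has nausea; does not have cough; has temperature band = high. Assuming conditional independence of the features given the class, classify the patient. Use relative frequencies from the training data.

influenza: (64/125) × (37/64) × (29/64) × (8/64) = 0.016765625
allergy: (41/125) × (13/41) × (16/41) × (37/41) ≈ 0.0366258
common cold: (20/125) × (18/20) × (18/20) × (12/20) = 0.07776
Highest score → common cold.

common cold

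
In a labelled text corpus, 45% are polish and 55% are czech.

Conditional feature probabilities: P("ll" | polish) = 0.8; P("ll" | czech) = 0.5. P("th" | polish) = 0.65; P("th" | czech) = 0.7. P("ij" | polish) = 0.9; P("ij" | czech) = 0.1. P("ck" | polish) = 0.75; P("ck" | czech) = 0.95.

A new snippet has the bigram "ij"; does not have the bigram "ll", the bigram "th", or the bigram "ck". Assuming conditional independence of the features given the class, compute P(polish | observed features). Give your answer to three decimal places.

0.945

polish: 0.45 × (1−0.8) × (1−0.65) × 0.9 × (1−0.75) = 0.0070875
czech: 0.55 × (1−0.5) × (1−0.7) × 0.1 × (1−0.95) = 0.0004125
P(polish | x) = 0.0070875 / 0.0075 ≈ 0.945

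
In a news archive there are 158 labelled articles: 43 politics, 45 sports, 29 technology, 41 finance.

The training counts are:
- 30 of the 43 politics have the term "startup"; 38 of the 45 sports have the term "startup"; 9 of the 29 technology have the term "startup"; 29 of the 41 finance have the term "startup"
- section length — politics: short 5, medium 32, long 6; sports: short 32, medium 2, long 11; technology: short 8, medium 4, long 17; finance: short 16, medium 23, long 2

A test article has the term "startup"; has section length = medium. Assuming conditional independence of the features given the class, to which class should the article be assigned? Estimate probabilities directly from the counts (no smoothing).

politics

politics: (43/158) × (30/43) × (32/43) ≈ 0.141301
sports: (45/158) × (38/45) × (2/45) ≈ 0.0106892
technology: (29/158) × (9/29) × (4/29) ≈ 0.00785683
finance: (41/158) × (29/41) × (23/41) ≈ 0.102964
Highest score → politics.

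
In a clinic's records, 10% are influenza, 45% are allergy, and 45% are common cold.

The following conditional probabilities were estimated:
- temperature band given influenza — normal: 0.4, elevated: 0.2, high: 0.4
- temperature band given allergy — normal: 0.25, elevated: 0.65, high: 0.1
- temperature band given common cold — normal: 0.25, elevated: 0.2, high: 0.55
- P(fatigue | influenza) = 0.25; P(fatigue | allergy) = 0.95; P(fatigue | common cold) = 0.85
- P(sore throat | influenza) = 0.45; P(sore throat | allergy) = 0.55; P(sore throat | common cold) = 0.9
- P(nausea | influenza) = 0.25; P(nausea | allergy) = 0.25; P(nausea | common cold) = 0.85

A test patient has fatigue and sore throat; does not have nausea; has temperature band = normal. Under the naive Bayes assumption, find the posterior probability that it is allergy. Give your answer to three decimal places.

influenza: 0.1 × 0.4 × 0.25 × 0.45 × (1−0.25) = 0.003375
allergy: 0.45 × 0.25 × 0.95 × 0.55 × (1−0.25) = 0.0440859375
common cold: 0.45 × 0.25 × 0.85 × 0.9 × (1−0.85) = 0.012909375
P(allergy | x) = 0.0440859375 / 0.0603703125 ≈ 0.730

0.730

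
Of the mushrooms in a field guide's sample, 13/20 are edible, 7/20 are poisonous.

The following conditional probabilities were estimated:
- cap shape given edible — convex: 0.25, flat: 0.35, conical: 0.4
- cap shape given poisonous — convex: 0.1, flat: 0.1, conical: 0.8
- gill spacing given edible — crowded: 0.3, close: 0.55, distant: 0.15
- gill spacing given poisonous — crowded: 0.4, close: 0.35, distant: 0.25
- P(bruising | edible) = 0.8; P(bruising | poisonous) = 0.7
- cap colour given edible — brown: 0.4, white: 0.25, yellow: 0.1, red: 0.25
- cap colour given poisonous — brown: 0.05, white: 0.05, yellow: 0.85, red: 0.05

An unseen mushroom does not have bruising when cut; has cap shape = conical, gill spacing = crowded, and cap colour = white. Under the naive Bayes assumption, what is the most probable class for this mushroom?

edible

edible: 0.65 × 0.4 × 0.3 × (1−0.8) × 0.25 = 0.0039
poisonous: 0.35 × 0.8 × 0.4 × (1−0.7) × 0.05 = 0.00168
Highest score → edible.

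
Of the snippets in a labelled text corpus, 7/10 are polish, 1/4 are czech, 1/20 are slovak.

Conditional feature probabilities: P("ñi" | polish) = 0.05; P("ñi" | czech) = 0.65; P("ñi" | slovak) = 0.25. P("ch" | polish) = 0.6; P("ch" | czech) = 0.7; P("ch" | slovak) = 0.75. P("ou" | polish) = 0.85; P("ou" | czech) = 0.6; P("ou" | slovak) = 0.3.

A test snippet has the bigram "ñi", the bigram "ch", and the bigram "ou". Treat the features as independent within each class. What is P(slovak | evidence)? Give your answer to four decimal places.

0.0316

polish: 0.7 × 0.05 × 0.6 × 0.85 = 0.01785
czech: 0.25 × 0.65 × 0.7 × 0.6 = 0.06825
slovak: 0.05 × 0.25 × 0.75 × 0.3 = 0.0028125
P(slovak | x) = 0.0028125 / 0.0889125 ≈ 0.0316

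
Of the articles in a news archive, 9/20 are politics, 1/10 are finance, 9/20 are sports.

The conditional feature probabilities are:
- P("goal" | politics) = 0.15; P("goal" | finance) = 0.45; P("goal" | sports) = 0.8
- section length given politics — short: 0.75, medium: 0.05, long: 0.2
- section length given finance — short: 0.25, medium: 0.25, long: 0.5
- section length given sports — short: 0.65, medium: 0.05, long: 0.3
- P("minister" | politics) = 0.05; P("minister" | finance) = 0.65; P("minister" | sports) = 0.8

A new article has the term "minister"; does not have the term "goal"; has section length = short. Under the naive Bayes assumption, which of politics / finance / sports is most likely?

politics: 0.45 × (1−0.15) × 0.75 × 0.05 = 0.01434375
finance: 0.1 × (1−0.45) × 0.25 × 0.65 = 0.0089375
sports: 0.45 × (1−0.8) × 0.65 × 0.8 = 0.0468
Highest score → sports.

sports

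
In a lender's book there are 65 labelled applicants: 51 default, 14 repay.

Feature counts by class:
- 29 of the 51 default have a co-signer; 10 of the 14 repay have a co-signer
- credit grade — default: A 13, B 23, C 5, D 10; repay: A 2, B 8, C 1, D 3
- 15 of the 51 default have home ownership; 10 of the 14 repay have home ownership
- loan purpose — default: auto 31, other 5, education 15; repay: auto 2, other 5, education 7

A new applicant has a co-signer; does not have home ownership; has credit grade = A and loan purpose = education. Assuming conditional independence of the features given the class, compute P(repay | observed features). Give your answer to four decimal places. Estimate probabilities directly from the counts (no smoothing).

default: (51/65) × (29/51) × (13/51) × (36/51) × (15/51) ≈ 0.0236108
repay: (14/65) × (10/14) × (2/14) × (4/14) × (7/14) ≈ 0.00313972
P(repay | x) = 0.00313972 / 0.02675052 ≈ 0.1174

0.1174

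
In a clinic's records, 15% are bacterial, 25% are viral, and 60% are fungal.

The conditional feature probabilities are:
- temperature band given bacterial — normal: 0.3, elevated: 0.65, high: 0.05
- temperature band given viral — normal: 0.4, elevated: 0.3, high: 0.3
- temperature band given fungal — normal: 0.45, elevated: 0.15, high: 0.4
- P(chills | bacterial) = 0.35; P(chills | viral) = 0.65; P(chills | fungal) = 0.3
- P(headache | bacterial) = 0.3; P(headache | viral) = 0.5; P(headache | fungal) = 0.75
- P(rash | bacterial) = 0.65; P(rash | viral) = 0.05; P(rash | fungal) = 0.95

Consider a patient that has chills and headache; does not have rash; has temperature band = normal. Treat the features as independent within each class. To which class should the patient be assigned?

viral

bacterial: 0.15 × 0.3 × 0.35 × 0.3 × (1−0.65) = 0.00165375
viral: 0.25 × 0.4 × 0.65 × 0.5 × (1−0.05) = 0.030875
fungal: 0.6 × 0.45 × 0.3 × 0.75 × (1−0.95) = 0.0030375
Highest score → viral.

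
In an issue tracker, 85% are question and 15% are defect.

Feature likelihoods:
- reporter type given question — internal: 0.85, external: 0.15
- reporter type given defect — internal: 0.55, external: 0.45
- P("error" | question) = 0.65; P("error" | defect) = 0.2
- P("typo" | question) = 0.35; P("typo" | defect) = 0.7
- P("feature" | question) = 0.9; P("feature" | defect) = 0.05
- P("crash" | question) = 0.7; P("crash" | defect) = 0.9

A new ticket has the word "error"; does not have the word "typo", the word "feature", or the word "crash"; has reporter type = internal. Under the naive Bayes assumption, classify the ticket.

question: 0.85 × 0.85 × 0.65 × (1−0.35) × (1−0.9) × (1−0.7) = 0.0091576875
defect: 0.15 × 0.55 × 0.2 × (1−0.7) × (1−0.05) × (1−0.9) = 0.00047025
Highest score → question.

question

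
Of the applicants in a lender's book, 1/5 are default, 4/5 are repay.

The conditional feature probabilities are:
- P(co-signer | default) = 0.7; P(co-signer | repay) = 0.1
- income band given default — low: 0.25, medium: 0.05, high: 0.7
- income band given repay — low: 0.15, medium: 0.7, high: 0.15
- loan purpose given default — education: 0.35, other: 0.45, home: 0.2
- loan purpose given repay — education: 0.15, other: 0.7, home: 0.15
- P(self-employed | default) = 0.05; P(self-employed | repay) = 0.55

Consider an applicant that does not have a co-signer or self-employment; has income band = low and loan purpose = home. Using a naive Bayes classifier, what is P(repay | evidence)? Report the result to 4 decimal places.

0.7189

default: 0.2 × (1−0.7) × 0.25 × 0.2 × (1−0.05) = 0.00285
repay: 0.8 × (1−0.1) × 0.15 × 0.15 × (1−0.55) = 0.00729
P(repay | x) = 0.00729 / 0.01014 ≈ 0.7189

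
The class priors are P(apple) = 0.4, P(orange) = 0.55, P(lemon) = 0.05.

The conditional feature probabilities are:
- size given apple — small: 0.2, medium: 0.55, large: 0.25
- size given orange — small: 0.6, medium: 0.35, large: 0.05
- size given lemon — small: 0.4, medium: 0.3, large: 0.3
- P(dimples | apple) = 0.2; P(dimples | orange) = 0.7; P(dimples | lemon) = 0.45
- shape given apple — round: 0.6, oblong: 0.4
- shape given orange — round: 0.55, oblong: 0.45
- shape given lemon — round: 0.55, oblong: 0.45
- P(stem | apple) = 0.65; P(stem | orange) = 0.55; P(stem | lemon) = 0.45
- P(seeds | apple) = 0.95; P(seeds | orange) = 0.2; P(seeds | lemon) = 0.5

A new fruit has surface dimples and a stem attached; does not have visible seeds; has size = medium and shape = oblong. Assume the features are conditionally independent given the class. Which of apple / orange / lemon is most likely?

apple: 0.4 × 0.55 × 0.2 × 0.4 × 0.65 × (1−0.95) = 0.000572
orange: 0.55 × 0.35 × 0.7 × 0.45 × 0.55 × (1−0.2) = 0.0266805
lemon: 0.05 × 0.3 × 0.45 × 0.45 × 0.45 × (1−0.5) = 0.0006834375
Highest score → orange.

orange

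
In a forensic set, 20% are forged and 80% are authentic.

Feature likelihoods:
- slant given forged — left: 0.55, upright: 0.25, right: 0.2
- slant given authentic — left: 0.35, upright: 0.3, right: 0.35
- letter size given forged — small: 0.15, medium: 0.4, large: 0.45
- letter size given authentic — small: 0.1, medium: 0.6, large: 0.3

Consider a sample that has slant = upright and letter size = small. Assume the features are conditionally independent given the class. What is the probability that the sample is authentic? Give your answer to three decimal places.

0.762

forged: 0.2 × 0.25 × 0.15 = 0.0075
authentic: 0.8 × 0.3 × 0.1 = 0.024
P(authentic | x) = 0.024 / 0.0315 ≈ 0.762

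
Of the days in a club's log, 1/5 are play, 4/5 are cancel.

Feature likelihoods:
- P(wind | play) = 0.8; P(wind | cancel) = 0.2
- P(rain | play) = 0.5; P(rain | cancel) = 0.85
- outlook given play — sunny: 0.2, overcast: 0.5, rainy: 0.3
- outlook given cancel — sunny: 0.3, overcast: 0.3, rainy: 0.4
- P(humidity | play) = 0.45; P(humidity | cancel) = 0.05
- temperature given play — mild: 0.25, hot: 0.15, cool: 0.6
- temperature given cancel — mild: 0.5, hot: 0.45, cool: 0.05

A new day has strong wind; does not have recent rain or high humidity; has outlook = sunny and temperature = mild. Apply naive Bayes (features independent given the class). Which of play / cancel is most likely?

play: 0.2 × 0.8 × (1−0.5) × 0.2 × (1−0.45) × 0.25 = 0.0022
cancel: 0.8 × 0.2 × (1−0.85) × 0.3 × (1−0.05) × 0.5 = 0.00342
Highest score → cancel.

cancel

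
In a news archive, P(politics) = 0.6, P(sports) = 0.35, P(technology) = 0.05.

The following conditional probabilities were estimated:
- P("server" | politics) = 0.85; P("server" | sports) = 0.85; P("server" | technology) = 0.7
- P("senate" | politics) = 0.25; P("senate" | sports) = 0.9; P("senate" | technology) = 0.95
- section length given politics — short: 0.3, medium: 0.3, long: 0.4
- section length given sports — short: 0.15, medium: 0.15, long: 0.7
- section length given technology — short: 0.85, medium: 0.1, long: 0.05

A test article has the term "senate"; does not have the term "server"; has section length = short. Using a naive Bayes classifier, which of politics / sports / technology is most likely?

politics: 0.6 × (1−0.85) × 0.25 × 0.3 = 0.00675
sports: 0.35 × (1−0.85) × 0.9 × 0.15 = 0.0070875
technology: 0.05 × (1−0.7) × 0.95 × 0.85 = 0.0121125
Highest score → technology.

technology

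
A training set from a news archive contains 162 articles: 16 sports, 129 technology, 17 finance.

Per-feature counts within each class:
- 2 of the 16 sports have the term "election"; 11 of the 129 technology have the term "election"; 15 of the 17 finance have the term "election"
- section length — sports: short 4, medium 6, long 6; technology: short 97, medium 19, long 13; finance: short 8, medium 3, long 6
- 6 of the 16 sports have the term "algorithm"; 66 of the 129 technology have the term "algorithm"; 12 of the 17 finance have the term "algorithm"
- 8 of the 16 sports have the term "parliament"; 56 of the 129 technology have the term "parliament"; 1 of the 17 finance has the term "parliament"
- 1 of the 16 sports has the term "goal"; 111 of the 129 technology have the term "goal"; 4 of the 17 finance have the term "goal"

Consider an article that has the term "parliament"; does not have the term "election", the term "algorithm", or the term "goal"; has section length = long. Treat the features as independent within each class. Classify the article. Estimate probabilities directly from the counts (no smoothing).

sports: (16/162) × (14/16) × (6/16) × (10/16) × (8/16) × (15/16) ≈ 0.00949436
technology: (129/162) × (118/129) × (13/129) × (63/129) × (56/129) × (18/129) ≈ 0.00217146
finance: (17/162) × (2/17) × (6/17) × (5/17) × (1/17) × (13/17) ≈ 0.000057648
Highest score → sports.

sports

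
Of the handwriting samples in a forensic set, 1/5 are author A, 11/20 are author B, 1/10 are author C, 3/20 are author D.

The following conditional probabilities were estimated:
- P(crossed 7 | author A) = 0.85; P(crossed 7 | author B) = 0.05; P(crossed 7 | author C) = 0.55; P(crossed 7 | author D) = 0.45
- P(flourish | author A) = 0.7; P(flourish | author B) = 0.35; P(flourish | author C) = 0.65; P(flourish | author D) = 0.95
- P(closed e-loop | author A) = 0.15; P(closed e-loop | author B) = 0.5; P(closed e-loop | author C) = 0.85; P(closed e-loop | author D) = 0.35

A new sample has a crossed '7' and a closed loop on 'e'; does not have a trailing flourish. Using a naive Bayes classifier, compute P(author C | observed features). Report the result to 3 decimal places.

author A: 0.2 × 0.85 × (1−0.7) × 0.15 = 0.00765
author B: 0.55 × 0.05 × (1−0.35) × 0.5 = 0.0089375
author C: 0.1 × 0.55 × (1−0.65) × 0.85 = 0.0163625
author D: 0.15 × 0.45 × (1−0.95) × 0.35 = 0.00118125
P(author C | x) = 0.0163625 / 0.03413125 ≈ 0.479

0.479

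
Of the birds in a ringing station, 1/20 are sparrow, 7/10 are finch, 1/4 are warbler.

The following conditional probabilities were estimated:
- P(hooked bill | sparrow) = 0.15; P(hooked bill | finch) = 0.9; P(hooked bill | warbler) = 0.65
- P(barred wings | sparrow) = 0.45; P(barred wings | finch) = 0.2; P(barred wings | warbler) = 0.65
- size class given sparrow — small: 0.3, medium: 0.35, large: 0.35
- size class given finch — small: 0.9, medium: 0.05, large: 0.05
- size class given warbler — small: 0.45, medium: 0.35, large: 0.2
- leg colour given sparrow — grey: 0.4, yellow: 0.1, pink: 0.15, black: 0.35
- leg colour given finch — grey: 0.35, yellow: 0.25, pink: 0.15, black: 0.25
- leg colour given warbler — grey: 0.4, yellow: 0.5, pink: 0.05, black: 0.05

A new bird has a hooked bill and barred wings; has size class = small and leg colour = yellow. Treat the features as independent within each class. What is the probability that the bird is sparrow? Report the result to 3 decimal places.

sparrow: 0.05 × 0.15 × 0.45 × 0.3 × 0.1 = 0.00010125
finch: 0.7 × 0.9 × 0.2 × 0.9 × 0.25 = 0.02835
warbler: 0.25 × 0.65 × 0.65 × 0.45 × 0.5 = 0.023765625
P(sparrow | x) = 0.00010125 / 0.052216875 ≈ 0.002

0.002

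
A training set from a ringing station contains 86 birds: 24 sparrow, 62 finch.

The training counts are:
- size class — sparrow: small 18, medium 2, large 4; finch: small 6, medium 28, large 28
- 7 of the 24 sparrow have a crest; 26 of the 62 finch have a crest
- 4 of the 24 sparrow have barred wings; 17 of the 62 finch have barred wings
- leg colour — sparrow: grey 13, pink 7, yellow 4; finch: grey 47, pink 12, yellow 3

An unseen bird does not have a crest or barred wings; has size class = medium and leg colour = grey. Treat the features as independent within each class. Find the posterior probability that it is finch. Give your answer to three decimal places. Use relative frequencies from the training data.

0.933

sparrow: (24/86) × (2/24) × (17/24) × (20/24) × (13/24) ≈ 0.00743567
finch: (62/86) × (28/62) × (36/62) × (45/62) × (47/62) ≈ 0.104015
P(finch | x) = 0.104015 / 0.11145067 ≈ 0.933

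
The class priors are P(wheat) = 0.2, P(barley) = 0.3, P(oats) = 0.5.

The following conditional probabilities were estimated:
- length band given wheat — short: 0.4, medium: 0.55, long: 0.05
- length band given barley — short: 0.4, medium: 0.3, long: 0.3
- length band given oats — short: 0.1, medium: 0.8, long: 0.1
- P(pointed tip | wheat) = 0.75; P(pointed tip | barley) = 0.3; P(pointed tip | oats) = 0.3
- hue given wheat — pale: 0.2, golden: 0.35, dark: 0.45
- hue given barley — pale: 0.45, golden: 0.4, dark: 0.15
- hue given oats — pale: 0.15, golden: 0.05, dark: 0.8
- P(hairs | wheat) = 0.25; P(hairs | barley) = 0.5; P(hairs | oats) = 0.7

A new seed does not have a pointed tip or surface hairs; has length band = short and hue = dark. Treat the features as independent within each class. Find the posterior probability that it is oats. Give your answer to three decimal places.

0.392

wheat: 0.2 × 0.4 × (1−0.75) × 0.45 × (1−0.25) = 0.00675
barley: 0.3 × 0.4 × (1−0.3) × 0.15 × (1−0.5) = 0.0063
oats: 0.5 × 0.1 × (1−0.3) × 0.8 × (1−0.7) = 0.0084
P(oats | x) = 0.0084 / 0.02145 ≈ 0.392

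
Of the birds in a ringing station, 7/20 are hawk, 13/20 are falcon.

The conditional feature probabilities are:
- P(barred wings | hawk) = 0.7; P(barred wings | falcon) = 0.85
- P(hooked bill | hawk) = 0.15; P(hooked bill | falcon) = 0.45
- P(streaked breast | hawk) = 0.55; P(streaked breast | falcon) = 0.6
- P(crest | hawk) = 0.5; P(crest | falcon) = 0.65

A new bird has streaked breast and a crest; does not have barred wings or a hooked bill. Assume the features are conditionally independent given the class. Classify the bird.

hawk

hawk: 0.35 × (1−0.7) × (1−0.15) × 0.55 × 0.5 = 0.02454375
falcon: 0.65 × (1−0.85) × (1−0.45) × 0.6 × 0.65 = 0.02091375
Highest score → hawk.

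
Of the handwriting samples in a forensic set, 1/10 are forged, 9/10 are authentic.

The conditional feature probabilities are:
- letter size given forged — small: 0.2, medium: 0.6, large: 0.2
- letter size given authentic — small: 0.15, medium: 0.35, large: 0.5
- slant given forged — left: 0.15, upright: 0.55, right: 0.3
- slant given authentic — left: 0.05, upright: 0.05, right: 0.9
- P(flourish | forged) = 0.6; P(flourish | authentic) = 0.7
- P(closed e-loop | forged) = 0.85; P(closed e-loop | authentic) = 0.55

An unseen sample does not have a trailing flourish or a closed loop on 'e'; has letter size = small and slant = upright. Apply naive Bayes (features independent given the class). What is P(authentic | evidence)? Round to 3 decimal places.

forged: 0.1 × 0.2 × 0.55 × (1−0.6) × (1−0.85) = 0.00066
authentic: 0.9 × 0.15 × 0.05 × (1−0.7) × (1−0.55) = 0.00091125
P(authentic | x) = 0.00091125 / 0.00157125 ≈ 0.580

0.580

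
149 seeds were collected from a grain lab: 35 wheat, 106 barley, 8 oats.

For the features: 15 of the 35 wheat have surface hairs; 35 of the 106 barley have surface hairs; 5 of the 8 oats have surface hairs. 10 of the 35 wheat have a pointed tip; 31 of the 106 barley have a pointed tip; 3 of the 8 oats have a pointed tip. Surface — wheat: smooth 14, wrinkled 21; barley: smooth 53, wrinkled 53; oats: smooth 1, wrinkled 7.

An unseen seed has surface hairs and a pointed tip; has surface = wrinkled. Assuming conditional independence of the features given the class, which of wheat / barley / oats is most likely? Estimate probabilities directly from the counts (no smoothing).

barley

wheat: (35/149) × (15/35) × (10/35) × (21/35) ≈ 0.0172579
barley: (106/149) × (35/106) × (31/106) × (53/106) ≈ 0.0343485
oats: (8/149) × (5/8) × (3/8) × (7/8) ≈ 0.0110109
Highest score → barley.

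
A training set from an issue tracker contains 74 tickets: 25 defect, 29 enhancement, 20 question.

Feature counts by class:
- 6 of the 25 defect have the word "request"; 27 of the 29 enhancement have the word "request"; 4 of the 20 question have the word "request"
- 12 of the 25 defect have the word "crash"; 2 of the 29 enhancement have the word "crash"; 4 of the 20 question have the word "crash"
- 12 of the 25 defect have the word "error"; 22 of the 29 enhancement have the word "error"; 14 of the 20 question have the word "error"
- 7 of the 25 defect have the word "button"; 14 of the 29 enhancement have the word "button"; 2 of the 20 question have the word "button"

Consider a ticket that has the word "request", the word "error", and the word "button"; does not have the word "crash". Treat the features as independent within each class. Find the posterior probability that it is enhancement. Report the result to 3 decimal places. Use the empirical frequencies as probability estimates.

0.935

defect: (25/74) × (6/25) × (13/25) × (12/25) × (7/25) ≈ 0.00566659
enhancement: (29/74) × (27/29) × (27/29) × (22/29) × (14/29) ≈ 0.124409
question: (20/74) × (4/20) × (16/20) × (14/20) × (2/20) ≈ 0.00302703
P(enhancement | x) = 0.124409 / 0.13310262 ≈ 0.935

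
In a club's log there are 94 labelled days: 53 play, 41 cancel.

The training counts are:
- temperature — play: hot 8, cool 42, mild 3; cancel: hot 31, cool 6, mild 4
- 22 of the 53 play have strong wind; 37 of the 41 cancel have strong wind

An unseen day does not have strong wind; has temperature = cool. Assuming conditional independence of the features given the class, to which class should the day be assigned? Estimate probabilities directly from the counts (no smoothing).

play

play: (53/94) × (42/53) × (31/53) ≈ 0.261341
cancel: (41/94) × (6/41) × (4/41) ≈ 0.0062273
Highest score → play.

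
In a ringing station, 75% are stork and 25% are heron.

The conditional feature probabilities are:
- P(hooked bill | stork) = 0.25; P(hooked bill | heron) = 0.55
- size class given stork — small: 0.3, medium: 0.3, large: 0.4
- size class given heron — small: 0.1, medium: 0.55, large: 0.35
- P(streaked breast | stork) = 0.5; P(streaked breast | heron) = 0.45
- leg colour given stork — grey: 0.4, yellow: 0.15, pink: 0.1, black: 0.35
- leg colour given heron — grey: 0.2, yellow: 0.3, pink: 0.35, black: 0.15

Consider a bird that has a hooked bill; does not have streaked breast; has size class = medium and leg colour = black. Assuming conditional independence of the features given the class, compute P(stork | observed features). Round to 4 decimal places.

0.6121

stork: 0.75 × 0.25 × 0.3 × (1−0.5) × 0.35 = 0.00984375
heron: 0.25 × 0.55 × 0.55 × (1−0.45) × 0.15 = 0.0062390625
P(stork | x) = 0.00984375 / 0.0160828125 ≈ 0.6121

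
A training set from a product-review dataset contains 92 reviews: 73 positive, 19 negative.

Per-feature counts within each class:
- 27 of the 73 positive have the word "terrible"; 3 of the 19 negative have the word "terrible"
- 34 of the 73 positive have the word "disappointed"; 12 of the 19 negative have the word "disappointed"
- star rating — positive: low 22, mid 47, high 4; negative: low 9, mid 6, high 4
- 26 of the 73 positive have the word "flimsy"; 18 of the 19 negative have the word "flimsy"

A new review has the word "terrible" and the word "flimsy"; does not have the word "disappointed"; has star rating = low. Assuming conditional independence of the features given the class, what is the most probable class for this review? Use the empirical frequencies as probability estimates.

positive: (73/92) × (27/73) × (39/73) × (22/73) × (26/73) ≈ 0.0168294
negative: (19/92) × (3/19) × (7/19) × (9/19) × (18/19) ≈ 0.0053912
Highest score → positive.

positive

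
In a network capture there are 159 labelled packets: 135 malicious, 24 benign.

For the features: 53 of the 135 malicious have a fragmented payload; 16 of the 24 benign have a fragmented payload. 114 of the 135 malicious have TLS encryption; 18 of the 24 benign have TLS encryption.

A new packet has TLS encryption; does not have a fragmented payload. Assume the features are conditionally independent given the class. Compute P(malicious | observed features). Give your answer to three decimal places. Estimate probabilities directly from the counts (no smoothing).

0.920

malicious: (135/159) × (82/135) × (114/135) ≈ 0.4355
benign: (24/159) × (8/24) × (18/24) ≈ 0.0377358
P(malicious | x) = 0.4355 / 0.4732358 ≈ 0.920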